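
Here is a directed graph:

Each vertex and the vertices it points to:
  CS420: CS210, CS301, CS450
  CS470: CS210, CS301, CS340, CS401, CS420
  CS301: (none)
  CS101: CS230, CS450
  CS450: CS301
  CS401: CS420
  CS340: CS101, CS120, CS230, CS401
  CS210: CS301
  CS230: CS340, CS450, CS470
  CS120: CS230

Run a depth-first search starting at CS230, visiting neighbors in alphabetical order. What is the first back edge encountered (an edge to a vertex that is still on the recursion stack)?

DFS from CS230 (visiting neighbors in alphabetical order); mark gray on enter, black on exit:
CS230 gray
  CS340 gray
    CS101 gray
      CS101→CS230: CS230 is gray → back edge
First back edge: CS101 → CS230.

CS101->CS230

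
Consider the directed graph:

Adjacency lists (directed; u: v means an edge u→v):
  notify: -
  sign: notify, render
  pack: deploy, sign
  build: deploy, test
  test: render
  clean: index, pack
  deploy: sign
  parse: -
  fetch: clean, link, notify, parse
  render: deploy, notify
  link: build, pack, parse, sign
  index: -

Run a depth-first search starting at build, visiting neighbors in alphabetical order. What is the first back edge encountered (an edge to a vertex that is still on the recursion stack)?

DFS from build (visiting neighbors in alphabetical order); mark gray on enter, black on exit:
build gray
  deploy gray
    sign gray
      notify gray
      notify black
      render gray
        render→deploy: deploy is gray → back edge
First back edge: render → deploy.

render->deploy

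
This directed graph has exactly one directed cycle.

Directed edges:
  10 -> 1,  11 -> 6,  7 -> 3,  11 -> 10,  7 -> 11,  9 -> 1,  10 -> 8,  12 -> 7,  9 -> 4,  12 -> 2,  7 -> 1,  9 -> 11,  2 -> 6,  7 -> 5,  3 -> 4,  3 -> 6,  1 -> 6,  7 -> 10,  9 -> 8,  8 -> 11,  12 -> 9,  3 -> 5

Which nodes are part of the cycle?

DFS with gray/black marking from 10:
10 gray
  1 gray
    6 gray
    6 black
  1 black
  8 gray
    11 gray
      11→6: 6 black — skip
      11→10: 10 is gray → back edge
Back edge closes the cycle 10 → 8 → 11 → 10; its vertices are {8, 10, 11}.

8, 10, 11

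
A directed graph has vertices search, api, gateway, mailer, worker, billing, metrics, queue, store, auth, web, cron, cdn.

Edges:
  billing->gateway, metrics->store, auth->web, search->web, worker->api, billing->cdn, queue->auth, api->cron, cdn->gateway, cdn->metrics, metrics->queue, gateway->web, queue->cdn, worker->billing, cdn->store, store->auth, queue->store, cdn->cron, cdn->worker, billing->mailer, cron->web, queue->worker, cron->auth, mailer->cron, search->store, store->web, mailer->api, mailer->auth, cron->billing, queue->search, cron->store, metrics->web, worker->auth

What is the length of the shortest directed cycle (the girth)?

3

For each vertex v, BFS finds the shortest path from v back to v.
The shortest such closed walk is queue → cdn → metrics → queue, length 3.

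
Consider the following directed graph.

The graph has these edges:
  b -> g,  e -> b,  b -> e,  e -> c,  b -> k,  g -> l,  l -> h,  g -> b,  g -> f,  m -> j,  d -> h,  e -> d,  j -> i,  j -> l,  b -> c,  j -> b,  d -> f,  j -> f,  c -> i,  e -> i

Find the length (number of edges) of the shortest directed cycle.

For each vertex v, BFS finds the shortest path from v back to v.
The shortest such closed walk is b → g → b, length 2.

2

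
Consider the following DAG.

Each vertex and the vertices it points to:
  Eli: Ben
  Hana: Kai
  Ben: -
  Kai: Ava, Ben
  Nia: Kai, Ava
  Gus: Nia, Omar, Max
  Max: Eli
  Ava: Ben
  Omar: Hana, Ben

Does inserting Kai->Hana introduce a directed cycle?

Adding Kai→Hana creates a cycle iff Hana can already reach Kai.
Path from Hana: Hana → Kai.
So Hana → … → Kai → Hana is a cycle.

Yes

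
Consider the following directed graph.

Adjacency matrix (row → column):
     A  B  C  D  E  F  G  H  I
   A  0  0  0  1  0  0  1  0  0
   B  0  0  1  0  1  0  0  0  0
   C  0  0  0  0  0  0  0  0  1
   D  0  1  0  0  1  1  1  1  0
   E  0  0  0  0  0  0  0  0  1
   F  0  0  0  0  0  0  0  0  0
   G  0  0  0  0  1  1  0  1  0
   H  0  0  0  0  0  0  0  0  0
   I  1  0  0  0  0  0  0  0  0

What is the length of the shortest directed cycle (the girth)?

For each vertex v, BFS finds the shortest path from v back to v.
The shortest such closed walk is A → G → E → I → A, length 4.

4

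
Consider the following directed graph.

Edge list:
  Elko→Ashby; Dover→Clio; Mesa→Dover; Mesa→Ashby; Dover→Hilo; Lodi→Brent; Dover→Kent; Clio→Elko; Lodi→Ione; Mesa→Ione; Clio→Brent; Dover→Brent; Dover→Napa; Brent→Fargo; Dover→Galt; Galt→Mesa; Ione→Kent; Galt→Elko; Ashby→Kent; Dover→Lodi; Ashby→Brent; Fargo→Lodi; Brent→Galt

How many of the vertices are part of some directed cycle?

A vertex is on a directed cycle iff it belongs to a strongly connected component of size ≥ 2 (or has a self-loop).
The vertices on cycles are {Clio, Elko, Galt, Lodi, Mesa, Ashby, Brent, Dover, Fargo} — 9 in total.

9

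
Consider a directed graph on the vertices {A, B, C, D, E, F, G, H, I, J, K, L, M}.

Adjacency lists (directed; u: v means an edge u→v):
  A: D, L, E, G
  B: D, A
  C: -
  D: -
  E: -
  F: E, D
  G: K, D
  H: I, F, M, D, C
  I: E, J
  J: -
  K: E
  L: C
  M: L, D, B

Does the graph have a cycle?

DFS with white/gray/black marking, starting from E:
E gray
E black
A gray
  D gray
  D black
  L gray
    C gray
    C black
  L black
  A→E: E black — skip
  G gray
    K gray
      K→E: E black — skip
    K black
    G→D: D black — skip
  G black
A black
B gray
  B→D: D black — skip
  B→A: A black — skip
B black
F gray
  F→E: E black — skip
  F→D: D black — skip
F black
H gray
  I gray
    I→E: E black — skip
    J gray
    J black
  I black
  H→F: F black — skip
  M gray
    M→L: L black — skip
    M→D: D black — skip
    M→B: B black — skip
  M black
  H→D: D black — skip
  H→C: C black — skip
H black
Every edge goes to a white or black vertex — no back edge, so the graph is acyclic.

No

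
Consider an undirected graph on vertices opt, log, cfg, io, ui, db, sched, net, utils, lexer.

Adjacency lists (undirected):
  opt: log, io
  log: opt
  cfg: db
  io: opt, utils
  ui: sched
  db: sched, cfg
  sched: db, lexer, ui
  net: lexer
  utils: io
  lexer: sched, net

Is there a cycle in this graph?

DFS, tracking each vertex's parent; an edge to a visited non-parent vertex closes a cycle.
Start from io:
visit io (parent –)
  visit opt (parent io)
    visit log (parent opt)
      log–opt: parent, skip
    opt–io: parent, skip
  visit utils (parent io)
    utils–io: parent, skip
visit cfg (parent –)
  visit db (parent cfg)
    visit sched (parent db)
      sched–db: parent, skip
      visit lexer (parent sched)
        lexer–sched: parent, skip
        visit net (parent lexer)
          net–lexer: parent, skip
      visit ui (parent sched)
        ui–sched: parent, skip
    db–cfg: parent, skip
No non-parent visited neighbor found — the graph is a forest.

No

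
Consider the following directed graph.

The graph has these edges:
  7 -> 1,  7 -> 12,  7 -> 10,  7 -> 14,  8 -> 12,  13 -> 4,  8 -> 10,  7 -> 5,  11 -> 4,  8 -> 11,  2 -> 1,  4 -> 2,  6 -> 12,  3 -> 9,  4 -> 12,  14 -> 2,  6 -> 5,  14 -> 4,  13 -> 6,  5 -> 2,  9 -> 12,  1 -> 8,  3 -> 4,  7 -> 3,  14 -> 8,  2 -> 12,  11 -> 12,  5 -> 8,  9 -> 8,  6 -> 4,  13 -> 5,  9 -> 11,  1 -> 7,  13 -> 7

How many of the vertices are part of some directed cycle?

10

A vertex is on a directed cycle iff it belongs to a strongly connected component of size ≥ 2 (or has a self-loop).
The vertices on cycles are {1, 2, 3, 4, 5, 7, 8, 9, 11, 14} — 10 in total.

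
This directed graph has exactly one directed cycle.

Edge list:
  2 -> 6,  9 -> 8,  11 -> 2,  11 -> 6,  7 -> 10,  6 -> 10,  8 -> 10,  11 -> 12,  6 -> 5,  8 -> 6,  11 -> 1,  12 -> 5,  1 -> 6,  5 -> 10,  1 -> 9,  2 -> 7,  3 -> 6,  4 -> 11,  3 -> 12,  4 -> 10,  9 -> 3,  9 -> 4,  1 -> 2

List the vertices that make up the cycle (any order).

1, 4, 9, 11

DFS with gray/black marking from 9:
9 gray
  3 gray
    12 gray
      5 gray
        10 gray
        10 black
      5 black
    12 black
    6 gray
      6→5: 5 black — skip
      6→10: 10 black — skip
    6 black
  3 black
  8 gray
    8→10: 10 black — skip
    8→6: 6 black — skip
  8 black
  4 gray
    11 gray
      11→12: 12 black — skip
      1 gray
        1→9: 9 is gray → back edge
Back edge closes the cycle 9 → 4 → 11 → 1 → 9; its vertices are {1, 4, 9, 11}.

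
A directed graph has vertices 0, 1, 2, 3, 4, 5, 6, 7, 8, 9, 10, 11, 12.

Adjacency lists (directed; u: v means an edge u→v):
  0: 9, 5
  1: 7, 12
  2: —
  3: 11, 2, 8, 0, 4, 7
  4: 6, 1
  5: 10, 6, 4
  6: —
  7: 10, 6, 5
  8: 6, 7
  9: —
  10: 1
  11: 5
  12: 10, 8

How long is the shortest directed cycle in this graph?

For each vertex v, BFS finds the shortest path from v back to v.
The shortest such closed walk is 1 → 7 → 10 → 1, length 3.

3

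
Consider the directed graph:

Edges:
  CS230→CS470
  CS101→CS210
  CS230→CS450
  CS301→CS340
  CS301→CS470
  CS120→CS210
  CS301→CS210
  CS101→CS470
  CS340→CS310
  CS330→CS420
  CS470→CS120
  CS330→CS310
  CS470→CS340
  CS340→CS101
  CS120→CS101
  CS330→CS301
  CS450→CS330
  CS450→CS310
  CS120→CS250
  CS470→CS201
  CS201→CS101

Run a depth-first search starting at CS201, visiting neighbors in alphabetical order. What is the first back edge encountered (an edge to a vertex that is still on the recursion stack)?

CS120->CS101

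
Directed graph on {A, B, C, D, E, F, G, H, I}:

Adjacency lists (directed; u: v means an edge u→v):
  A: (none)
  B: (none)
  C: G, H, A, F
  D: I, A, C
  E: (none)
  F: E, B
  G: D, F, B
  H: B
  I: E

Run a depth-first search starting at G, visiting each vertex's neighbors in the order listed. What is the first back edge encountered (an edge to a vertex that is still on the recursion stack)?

C→G

DFS from G (visiting each vertex's neighbors in the order listed); mark gray on enter, black on exit:
G gray
  D gray
    I gray
      E gray
      E black
    I black
    A gray
    A black
    C gray
      C→G: G is gray → back edge
First back edge: C → G.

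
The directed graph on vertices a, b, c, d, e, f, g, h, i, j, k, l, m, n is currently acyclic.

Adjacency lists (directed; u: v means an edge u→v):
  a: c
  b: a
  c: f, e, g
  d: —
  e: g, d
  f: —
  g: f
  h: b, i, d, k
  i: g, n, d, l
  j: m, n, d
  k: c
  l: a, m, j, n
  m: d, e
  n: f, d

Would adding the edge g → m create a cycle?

Adding g→m creates a cycle iff m can already reach g.
Path from m: m → e → g.
So m → … → g → m is a cycle.

Yes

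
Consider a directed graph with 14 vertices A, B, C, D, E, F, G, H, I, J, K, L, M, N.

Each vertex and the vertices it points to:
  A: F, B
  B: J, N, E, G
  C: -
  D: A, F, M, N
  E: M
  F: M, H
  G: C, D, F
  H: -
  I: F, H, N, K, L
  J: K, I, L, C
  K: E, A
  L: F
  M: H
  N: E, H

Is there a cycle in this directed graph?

Yes

DFS with white/gray/black marking, starting from I:
I gray
  F gray
    M gray
      H gray
      H black
    M black
    F→H: H black — skip
  F black
  I→H: H black — skip
  N gray
    E gray
      E→M: M black — skip
    E black
    N→H: H black — skip
  N black
  K gray
    K→E: E black — skip
    A gray
      A→F: F black — skip
      B gray
        J gray
          J→K: K is gray → back edge
Back edge found, so a cycle exists: K → A → B → J → K.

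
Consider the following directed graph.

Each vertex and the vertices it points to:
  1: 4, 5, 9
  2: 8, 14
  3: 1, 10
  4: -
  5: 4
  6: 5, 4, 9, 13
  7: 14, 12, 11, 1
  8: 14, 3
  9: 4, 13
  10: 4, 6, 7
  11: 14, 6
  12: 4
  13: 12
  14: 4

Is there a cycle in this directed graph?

No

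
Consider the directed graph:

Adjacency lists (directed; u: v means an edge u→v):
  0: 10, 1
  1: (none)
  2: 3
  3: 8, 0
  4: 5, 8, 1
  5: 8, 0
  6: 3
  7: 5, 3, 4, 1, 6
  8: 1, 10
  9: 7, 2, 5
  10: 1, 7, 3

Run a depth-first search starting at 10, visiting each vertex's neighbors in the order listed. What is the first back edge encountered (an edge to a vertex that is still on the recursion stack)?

8->10

DFS from 10 (visiting each vertex's neighbors in the order listed); mark gray on enter, black on exit:
10 gray
  1 gray
  1 black
  7 gray
    5 gray
      8 gray
        8→1: 1 black — skip
        8→10: 10 is gray → back edge
First back edge: 8 → 10.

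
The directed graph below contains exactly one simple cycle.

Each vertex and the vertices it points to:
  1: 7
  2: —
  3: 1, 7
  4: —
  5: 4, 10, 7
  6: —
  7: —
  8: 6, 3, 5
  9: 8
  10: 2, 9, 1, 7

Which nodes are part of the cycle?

5, 8, 9, 10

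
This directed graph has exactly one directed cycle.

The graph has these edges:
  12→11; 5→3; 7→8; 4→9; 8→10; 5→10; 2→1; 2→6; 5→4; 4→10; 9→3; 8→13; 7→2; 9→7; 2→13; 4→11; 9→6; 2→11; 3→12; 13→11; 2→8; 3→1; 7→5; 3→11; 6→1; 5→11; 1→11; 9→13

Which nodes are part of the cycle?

4, 5, 7, 9

DFS with gray/black marking from 7:
7 gray
  5 gray
    3 gray
      11 gray
      11 black
      12 gray
        12→11: 11 black — skip
      12 black
      1 gray
        1→11: 11 black — skip
      1 black
    3 black
    5→11: 11 black — skip
    4 gray
      4→11: 11 black — skip
      10 gray
      10 black
      9 gray
        9→3: 3 black — skip
        13 gray
          13→11: 11 black — skip
        13 black
        9→7: 7 is gray → back edge
Back edge closes the cycle 7 → 5 → 4 → 9 → 7; its vertices are {4, 5, 7, 9}.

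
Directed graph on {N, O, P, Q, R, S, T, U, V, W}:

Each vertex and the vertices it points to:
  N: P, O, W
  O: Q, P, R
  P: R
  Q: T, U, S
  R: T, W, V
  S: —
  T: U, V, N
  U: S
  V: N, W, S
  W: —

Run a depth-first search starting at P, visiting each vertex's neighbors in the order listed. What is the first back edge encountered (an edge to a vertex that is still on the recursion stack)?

N→P

DFS from P (visiting each vertex's neighbors in the order listed); mark gray on enter, black on exit:
P gray
  R gray
    T gray
      U gray
        S gray
        S black
      U black
      V gray
        N gray
          N→P: P is gray → back edge
First back edge: N → P.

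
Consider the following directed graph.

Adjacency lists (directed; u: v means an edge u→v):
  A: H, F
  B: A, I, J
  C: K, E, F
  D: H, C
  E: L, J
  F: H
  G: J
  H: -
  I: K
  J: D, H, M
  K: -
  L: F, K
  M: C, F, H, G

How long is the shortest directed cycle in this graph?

3

For each vertex v, BFS finds the shortest path from v back to v.
The shortest such closed walk is J → M → G → J, length 3.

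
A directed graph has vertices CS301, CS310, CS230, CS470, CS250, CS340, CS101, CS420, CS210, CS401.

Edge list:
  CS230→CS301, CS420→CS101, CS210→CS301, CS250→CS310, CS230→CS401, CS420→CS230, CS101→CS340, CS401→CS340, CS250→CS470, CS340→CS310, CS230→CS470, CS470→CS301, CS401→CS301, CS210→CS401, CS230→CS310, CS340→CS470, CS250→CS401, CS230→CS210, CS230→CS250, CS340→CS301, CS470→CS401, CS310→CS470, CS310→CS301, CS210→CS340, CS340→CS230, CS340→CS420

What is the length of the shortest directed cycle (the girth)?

For each vertex v, BFS finds the shortest path from v back to v.
The shortest such closed walk is CS340 → CS230 → CS401 → CS340, length 3.

3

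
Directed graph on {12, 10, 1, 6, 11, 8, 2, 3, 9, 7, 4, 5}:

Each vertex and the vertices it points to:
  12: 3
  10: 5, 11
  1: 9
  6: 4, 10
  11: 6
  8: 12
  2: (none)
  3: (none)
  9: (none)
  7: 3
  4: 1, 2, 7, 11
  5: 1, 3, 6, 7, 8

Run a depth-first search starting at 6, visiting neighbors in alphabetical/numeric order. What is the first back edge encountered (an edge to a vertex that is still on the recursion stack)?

DFS from 6 (visiting neighbors in alphabetical/numeric order); mark gray on enter, black on exit:
6 gray
  4 gray
    1 gray
      9 gray
      9 black
    1 black
    2 gray
    2 black
    7 gray
      3 gray
      3 black
    7 black
    11 gray
      11→6: 6 is gray → back edge
First back edge: 11 → 6.

11->6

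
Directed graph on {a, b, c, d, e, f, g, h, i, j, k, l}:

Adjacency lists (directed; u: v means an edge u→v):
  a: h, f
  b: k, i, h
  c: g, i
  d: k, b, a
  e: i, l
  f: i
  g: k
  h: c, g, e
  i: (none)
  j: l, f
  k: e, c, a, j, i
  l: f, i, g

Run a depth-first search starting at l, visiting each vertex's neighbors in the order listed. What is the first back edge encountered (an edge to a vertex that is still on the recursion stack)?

e->l

DFS from l (visiting each vertex's neighbors in the order listed); mark gray on enter, black on exit:
l gray
  f gray
    i gray
    i black
  f black
  l→i: i black — skip
  g gray
    k gray
      e gray
        e→i: i black — skip
        e→l: l is gray → back edge
First back edge: e → l.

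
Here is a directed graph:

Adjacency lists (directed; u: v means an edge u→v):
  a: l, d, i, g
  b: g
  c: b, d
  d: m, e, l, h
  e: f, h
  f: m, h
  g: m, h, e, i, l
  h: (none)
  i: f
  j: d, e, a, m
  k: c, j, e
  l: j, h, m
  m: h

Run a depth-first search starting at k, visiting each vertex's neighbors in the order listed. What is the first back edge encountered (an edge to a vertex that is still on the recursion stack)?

DFS from k (visiting each vertex's neighbors in the order listed); mark gray on enter, black on exit:
k gray
  c gray
    b gray
      g gray
        m gray
          h gray
          h black
        m black
        g→h: h black — skip
        e gray
          f gray
            f→m: m black — skip
            f→h: h black — skip
          f black
          e→h: h black — skip
        e black
        i gray
          i→f: f black — skip
        i black
        l gray
          j gray
            d gray
              d→m: m black — skip
              d→e: e black — skip
              d→l: l is gray → back edge
First back edge: d → l.

d→l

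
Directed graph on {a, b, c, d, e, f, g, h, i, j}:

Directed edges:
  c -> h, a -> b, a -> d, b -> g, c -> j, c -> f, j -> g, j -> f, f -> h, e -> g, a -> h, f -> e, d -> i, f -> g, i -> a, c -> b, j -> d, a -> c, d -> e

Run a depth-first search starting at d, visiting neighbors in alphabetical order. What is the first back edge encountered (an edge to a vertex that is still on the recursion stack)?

DFS from d (visiting neighbors in alphabetical order); mark gray on enter, black on exit:
d gray
  e gray
    g gray
    g black
  e black
  i gray
    a gray
      b gray
        b→g: g black — skip
      b black
      c gray
        c→b: b black — skip
        f gray
          f→e: e black — skip
          f→g: g black — skip
          h gray
          h black
        f black
        c→h: h black — skip
        j gray
          j→d: d is gray → back edge
First back edge: j → d.

j→d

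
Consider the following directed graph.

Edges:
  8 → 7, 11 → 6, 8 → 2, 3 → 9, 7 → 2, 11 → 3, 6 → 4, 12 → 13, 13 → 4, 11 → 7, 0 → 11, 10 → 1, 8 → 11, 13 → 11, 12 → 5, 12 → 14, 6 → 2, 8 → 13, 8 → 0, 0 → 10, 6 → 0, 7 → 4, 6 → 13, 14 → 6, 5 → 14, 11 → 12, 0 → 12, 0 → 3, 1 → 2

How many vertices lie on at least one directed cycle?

A vertex is on a directed cycle iff it belongs to a strongly connected component of size ≥ 2 (or has a self-loop).
The vertices on cycles are {0, 5, 6, 11, 12, 13, 14} — 7 in total.

7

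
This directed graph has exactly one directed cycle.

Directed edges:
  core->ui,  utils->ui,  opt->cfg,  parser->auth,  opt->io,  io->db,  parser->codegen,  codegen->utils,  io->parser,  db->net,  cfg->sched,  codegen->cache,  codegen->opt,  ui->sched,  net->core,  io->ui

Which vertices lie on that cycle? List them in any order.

io, opt, parser, codegen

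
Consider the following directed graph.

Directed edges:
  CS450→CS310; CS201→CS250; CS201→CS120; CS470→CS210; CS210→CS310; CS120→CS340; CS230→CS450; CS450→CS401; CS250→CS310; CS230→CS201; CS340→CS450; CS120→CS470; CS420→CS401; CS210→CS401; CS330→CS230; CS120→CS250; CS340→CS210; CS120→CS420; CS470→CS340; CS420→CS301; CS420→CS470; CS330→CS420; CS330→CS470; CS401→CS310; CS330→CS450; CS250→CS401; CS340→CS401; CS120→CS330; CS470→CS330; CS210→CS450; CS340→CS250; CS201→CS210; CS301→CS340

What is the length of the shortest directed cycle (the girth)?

2

For each vertex v, BFS finds the shortest path from v back to v.
The shortest such closed walk is CS330 → CS470 → CS330, length 2.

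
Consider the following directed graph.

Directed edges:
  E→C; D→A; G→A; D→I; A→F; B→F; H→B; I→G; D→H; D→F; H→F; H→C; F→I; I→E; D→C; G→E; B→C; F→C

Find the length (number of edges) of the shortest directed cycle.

4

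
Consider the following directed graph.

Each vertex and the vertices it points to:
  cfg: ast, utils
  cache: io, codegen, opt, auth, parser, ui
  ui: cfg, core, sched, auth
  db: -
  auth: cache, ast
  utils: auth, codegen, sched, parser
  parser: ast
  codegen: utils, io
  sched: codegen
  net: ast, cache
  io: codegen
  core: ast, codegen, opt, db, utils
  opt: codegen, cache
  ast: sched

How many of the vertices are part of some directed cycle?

12

A vertex is on a directed cycle iff it belongs to a strongly connected component of size ≥ 2 (or has a self-loop).
The vertices on cycles are {io, ui, ast, cfg, opt, auth, core, cache, sched, utils, parser, codegen} — 12 in total.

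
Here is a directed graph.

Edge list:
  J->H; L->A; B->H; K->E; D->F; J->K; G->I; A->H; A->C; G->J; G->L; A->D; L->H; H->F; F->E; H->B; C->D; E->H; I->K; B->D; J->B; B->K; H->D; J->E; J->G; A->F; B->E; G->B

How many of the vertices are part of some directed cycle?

A vertex is on a directed cycle iff it belongs to a strongly connected component of size ≥ 2 (or has a self-loop).
The vertices on cycles are {B, D, E, F, G, H, J, K} — 8 in total.

8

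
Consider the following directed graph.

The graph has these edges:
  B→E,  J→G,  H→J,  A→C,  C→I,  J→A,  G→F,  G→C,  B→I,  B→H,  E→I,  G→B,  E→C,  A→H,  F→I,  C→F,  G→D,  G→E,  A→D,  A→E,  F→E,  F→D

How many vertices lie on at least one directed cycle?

A vertex is on a directed cycle iff it belongs to a strongly connected component of size ≥ 2 (or has a self-loop).
The vertices on cycles are {A, B, C, E, F, G, H, J} — 8 in total.

8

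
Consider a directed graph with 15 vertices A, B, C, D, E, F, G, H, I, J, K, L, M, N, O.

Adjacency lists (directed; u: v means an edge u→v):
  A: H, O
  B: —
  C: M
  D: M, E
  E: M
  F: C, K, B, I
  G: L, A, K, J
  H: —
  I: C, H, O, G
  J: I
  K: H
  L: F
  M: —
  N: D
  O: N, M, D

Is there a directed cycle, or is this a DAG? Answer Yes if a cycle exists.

DFS with white/gray/black marking, starting from M:
M gray
M black
A gray
  H gray
  H black
  O gray
    N gray
      D gray
        D→M: M black — skip
        E gray
          E→M: M black — skip
        E black
      D black
    N black
    O→M: M black — skip
    O→D: D black — skip
  O black
A black
B gray
B black
C gray
  C→M: M black — skip
C black
F gray
  F→C: C black — skip
  K gray
    K→H: H black — skip
  K black
  F→B: B black — skip
  I gray
    I→C: C black — skip
    I→H: H black — skip
    I→O: O black — skip
    G gray
      L gray
        L→F: F is gray → back edge
Back edge found, so a cycle exists: F → I → G → L → F.

Yes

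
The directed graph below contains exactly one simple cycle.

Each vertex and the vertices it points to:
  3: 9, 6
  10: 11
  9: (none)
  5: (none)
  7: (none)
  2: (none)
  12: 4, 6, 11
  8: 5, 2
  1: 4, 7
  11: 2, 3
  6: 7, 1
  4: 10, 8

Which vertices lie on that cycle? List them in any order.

1, 3, 4, 6, 10, 11

DFS with gray/black marking from 4:
4 gray
  10 gray
    11 gray
      2 gray
      2 black
      3 gray
        9 gray
        9 black
        6 gray
          7 gray
          7 black
          1 gray
            1→4: 4 is gray → back edge
Back edge closes the cycle 4 → 10 → 11 → 3 → 6 → 1 → 4; its vertices are {1, 3, 4, 6, 10, 11}.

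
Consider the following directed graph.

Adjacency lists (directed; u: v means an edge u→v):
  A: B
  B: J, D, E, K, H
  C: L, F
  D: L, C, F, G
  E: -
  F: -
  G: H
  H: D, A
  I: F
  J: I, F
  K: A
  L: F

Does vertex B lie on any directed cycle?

B is on a cycle iff B can reach itself via ≥1 edge.
B → K → A → B — yes.

Yes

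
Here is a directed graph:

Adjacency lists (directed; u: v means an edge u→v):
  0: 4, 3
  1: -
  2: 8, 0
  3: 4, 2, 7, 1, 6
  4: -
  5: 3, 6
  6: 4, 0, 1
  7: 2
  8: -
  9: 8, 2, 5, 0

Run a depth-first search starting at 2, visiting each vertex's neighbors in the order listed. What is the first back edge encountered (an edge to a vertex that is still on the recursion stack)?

DFS from 2 (visiting each vertex's neighbors in the order listed); mark gray on enter, black on exit:
2 gray
  8 gray
  8 black
  0 gray
    4 gray
    4 black
    3 gray
      3→4: 4 black — skip
      3→2: 2 is gray → back edge
First back edge: 3 → 2.

3->2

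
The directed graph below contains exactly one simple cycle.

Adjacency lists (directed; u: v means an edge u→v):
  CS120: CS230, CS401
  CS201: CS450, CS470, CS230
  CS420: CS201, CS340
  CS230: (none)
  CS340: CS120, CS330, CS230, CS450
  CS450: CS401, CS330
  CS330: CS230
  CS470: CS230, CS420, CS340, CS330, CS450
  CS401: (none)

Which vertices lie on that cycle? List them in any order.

DFS with gray/black marking from CS420:
CS420 gray
  CS201 gray
    CS450 gray
      CS401 gray
      CS401 black
      CS330 gray
        CS230 gray
        CS230 black
      CS330 black
    CS450 black
    CS470 gray
      CS470→CS230: CS230 black — skip
      CS470→CS420: CS420 is gray → back edge
Back edge closes the cycle CS420 → CS201 → CS470 → CS420; its vertices are {CS201, CS420, CS470}.

CS201, CS420, CS470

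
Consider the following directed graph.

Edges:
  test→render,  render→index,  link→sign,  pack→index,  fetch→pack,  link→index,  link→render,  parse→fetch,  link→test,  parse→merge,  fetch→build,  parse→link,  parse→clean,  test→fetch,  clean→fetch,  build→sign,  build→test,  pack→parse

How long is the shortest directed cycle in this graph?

3

For each vertex v, BFS finds the shortest path from v back to v.
The shortest such closed walk is parse → fetch → pack → parse, length 3.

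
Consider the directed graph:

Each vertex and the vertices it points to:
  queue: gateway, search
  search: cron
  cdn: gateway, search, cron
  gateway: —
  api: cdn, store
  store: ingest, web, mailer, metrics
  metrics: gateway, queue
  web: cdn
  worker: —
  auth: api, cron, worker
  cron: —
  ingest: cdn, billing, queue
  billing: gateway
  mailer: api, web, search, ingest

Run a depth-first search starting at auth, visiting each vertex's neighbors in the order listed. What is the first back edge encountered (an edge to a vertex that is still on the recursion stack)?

mailer→api

DFS from auth (visiting each vertex's neighbors in the order listed); mark gray on enter, black on exit:
auth gray
  api gray
    cdn gray
      gateway gray
      gateway black
      search gray
        cron gray
        cron black
      search black
      cdn→cron: cron black — skip
    cdn black
    store gray
      ingest gray
        ingest→cdn: cdn black — skip
        billing gray
          billing→gateway: gateway black — skip
        billing black
        queue gray
          queue→gateway: gateway black — skip
          queue→search: search black — skip
        queue black
      ingest black
      web gray
        web→cdn: cdn black — skip
      web black
      mailer gray
        mailer→api: api is gray → back edge
First back edge: mailer → api.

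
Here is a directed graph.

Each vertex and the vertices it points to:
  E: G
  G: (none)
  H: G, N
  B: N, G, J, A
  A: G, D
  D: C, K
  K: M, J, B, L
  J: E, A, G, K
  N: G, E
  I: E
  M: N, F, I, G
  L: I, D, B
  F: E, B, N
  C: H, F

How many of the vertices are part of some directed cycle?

9

A vertex is on a directed cycle iff it belongs to a strongly connected component of size ≥ 2 (or has a self-loop).
The vertices on cycles are {A, B, C, D, F, J, K, L, M} — 9 in total.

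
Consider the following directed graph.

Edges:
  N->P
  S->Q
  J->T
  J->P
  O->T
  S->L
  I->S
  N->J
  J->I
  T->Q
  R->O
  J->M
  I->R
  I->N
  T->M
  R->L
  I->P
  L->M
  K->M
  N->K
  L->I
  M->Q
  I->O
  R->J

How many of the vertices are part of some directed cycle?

A vertex is on a directed cycle iff it belongs to a strongly connected component of size ≥ 2 (or has a self-loop).
The vertices on cycles are {I, J, L, N, R, S} — 6 in total.

6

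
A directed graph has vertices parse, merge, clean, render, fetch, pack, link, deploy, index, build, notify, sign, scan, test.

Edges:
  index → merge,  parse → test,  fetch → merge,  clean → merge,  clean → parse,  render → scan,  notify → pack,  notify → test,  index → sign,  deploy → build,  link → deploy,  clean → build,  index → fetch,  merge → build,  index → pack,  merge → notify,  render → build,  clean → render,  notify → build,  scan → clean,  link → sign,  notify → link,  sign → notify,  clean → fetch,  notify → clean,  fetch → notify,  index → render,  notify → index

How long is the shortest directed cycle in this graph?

3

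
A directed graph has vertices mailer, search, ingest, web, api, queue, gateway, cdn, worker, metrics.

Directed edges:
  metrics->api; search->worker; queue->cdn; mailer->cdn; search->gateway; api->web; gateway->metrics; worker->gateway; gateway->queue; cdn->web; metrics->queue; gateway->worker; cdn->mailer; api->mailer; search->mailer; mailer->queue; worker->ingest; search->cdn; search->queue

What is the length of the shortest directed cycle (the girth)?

2

For each vertex v, BFS finds the shortest path from v back to v.
The shortest such closed walk is gateway → worker → gateway, length 2.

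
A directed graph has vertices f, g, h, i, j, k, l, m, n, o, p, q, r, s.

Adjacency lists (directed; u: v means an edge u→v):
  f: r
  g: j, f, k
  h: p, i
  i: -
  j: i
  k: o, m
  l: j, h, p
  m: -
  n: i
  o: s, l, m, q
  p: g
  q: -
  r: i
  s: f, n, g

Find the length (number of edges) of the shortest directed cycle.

For each vertex v, BFS finds the shortest path from v back to v.
The shortest such closed walk is o → s → g → k → o, length 4.

4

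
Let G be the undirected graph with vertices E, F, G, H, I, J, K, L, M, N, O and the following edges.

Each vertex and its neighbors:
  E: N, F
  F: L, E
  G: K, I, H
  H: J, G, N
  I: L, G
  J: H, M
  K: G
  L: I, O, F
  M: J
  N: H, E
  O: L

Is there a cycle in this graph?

DFS, tracking each vertex's parent; an edge to a visited non-parent vertex closes a cycle.
Start from N:
visit N (parent –)
  visit H (parent N)
    visit J (parent H)
      J–H: parent, skip
      visit M (parent J)
        M–J: parent, skip
    visit G (parent H)
      visit K (parent G)
        K–G: parent, skip
      visit I (parent G)
        visit L (parent I)
          L–I: parent, skip
          visit O (parent L)
            O–L: parent, skip
          visit F (parent L)
            F–L: parent, skip
            visit E (parent F)
              E–N: N visited and ≠ parent → cycle
Cycle: N – H – G – I – L – F – E – N.

Yes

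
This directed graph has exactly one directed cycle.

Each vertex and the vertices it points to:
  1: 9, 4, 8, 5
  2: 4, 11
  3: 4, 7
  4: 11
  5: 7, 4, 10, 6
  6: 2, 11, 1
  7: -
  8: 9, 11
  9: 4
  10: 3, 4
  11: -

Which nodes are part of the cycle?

1, 5, 6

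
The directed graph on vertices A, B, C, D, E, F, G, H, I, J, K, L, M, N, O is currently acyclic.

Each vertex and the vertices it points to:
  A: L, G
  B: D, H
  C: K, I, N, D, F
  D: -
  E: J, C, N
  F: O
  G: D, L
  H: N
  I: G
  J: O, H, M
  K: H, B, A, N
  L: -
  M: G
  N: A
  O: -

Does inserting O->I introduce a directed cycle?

No

Adding O→I creates a cycle iff I can already reach O.
Explore from I: no path reaches O. The graph stays acyclic.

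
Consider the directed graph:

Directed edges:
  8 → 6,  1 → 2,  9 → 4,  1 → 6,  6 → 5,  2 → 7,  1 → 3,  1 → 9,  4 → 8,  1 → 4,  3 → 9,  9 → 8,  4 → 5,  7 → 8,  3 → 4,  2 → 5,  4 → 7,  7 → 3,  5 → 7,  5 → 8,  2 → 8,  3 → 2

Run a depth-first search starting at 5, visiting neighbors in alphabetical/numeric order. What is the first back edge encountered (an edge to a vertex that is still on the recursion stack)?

DFS from 5 (visiting neighbors in alphabetical/numeric order); mark gray on enter, black on exit:
5 gray
  7 gray
    3 gray
      2 gray
        2→5: 5 is gray → back edge
First back edge: 2 → 5.

2→5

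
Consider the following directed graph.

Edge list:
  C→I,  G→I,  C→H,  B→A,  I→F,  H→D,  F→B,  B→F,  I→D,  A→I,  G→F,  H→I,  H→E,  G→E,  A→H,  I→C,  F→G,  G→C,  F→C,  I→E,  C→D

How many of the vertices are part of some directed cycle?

7

A vertex is on a directed cycle iff it belongs to a strongly connected component of size ≥ 2 (or has a self-loop).
The vertices on cycles are {A, B, C, F, G, H, I} — 7 in total.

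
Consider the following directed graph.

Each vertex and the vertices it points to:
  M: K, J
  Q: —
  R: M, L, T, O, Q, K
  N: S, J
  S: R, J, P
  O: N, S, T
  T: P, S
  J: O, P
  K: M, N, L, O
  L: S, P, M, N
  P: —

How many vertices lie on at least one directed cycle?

9

A vertex is on a directed cycle iff it belongs to a strongly connected component of size ≥ 2 (or has a self-loop).
The vertices on cycles are {J, K, L, M, N, O, R, S, T} — 9 in total.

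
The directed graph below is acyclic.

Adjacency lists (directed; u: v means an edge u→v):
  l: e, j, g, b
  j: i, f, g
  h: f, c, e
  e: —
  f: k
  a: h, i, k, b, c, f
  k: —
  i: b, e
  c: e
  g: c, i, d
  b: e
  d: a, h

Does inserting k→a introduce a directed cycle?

Adding k→a creates a cycle iff a can already reach k.
Path from a: a → k.
So a → … → k → a is a cycle.

Yes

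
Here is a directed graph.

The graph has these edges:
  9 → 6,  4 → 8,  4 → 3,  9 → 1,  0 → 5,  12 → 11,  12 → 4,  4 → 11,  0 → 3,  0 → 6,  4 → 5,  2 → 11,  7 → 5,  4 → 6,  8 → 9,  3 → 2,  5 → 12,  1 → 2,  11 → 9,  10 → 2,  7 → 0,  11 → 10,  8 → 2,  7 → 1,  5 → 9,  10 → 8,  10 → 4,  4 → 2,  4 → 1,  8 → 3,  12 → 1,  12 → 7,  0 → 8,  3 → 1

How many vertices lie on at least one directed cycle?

12

A vertex is on a directed cycle iff it belongs to a strongly connected component of size ≥ 2 (or has a self-loop).
The vertices on cycles are {0, 1, 2, 3, 4, 5, 7, 8, 9, 10, 11, 12} — 12 in total.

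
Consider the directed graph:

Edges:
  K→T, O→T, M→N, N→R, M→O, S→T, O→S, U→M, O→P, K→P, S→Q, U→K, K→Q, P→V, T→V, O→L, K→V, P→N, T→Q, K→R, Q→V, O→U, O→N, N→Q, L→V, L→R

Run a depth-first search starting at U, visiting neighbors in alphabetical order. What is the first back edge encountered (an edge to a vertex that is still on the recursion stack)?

DFS from U (visiting neighbors in alphabetical order); mark gray on enter, black on exit:
U gray
  K gray
    P gray
      N gray
        Q gray
          V gray
          V black
        Q black
        R gray
        R black
      N black
      P→V: V black — skip
    P black
    K→Q: Q black — skip
    K→R: R black — skip
    T gray
      T→Q: Q black — skip
      T→V: V black — skip
    T black
    K→V: V black — skip
  K black
  M gray
    M→N: N black — skip
    O gray
      L gray
        L→R: R black — skip
        L→V: V black — skip
      L black
      O→N: N black — skip
      O→P: P black — skip
      S gray
        S→Q: Q black — skip
        S→T: T black — skip
      S black
      O→T: T black — skip
      O→U: U is gray → back edge
First back edge: O → U.

O->U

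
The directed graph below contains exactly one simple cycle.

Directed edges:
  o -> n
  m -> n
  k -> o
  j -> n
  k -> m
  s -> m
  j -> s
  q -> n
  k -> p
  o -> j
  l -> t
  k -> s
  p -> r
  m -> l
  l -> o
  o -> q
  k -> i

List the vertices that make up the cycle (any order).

j, l, m, o, s

DFS with gray/black marking from m:
m gray
  n gray
  n black
  l gray
    t gray
    t black
    o gray
      o→n: n black — skip
      j gray
        s gray
          s→m: m is gray → back edge
Back edge closes the cycle m → l → o → j → s → m; its vertices are {j, l, m, o, s}.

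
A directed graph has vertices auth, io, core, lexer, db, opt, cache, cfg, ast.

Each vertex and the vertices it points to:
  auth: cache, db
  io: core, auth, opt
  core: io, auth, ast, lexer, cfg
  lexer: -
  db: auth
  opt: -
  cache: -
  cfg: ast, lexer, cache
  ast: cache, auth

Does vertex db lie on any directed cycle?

db is on a cycle iff db can reach itself via ≥1 edge.
db → auth → db — yes.

Yes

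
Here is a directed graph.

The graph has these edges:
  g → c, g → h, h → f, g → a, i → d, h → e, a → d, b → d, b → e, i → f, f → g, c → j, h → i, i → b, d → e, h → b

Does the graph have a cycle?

Yes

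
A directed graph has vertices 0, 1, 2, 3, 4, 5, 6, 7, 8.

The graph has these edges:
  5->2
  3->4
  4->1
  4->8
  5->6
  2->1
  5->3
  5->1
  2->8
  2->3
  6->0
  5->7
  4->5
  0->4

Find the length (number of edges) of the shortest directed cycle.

3

For each vertex v, BFS finds the shortest path from v back to v.
The shortest such closed walk is 4 → 5 → 3 → 4, length 3.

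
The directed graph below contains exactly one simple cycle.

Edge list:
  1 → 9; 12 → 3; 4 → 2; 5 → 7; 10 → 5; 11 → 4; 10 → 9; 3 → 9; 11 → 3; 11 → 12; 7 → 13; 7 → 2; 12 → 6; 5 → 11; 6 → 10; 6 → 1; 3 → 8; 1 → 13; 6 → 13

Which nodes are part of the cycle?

DFS with gray/black marking from 5:
5 gray
  7 gray
    2 gray
    2 black
    13 gray
    13 black
  7 black
  11 gray
    3 gray
      8 gray
      8 black
      9 gray
      9 black
    3 black
    4 gray
      4→2: 2 black — skip
    4 black
    12 gray
      12→3: 3 black — skip
      6 gray
        6→13: 13 black — skip
        10 gray
          10→5: 5 is gray → back edge
Back edge closes the cycle 5 → 11 → 12 → 6 → 10 → 5; its vertices are {5, 6, 10, 11, 12}.

5, 6, 10, 11, 12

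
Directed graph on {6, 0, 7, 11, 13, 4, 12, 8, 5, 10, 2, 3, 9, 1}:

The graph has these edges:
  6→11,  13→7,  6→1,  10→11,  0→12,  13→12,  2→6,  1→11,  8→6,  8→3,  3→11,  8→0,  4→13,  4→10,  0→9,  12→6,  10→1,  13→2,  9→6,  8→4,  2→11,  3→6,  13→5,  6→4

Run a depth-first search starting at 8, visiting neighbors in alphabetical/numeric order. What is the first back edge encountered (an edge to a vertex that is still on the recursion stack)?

2→6

DFS from 8 (visiting neighbors in alphabetical/numeric order); mark gray on enter, black on exit:
8 gray
  0 gray
    9 gray
      6 gray
        1 gray
          11 gray
          11 black
        1 black
        4 gray
          10 gray
            10→1: 1 black — skip
            10→11: 11 black — skip
          10 black
          13 gray
            2 gray
              2→6: 6 is gray → back edge
First back edge: 2 → 6.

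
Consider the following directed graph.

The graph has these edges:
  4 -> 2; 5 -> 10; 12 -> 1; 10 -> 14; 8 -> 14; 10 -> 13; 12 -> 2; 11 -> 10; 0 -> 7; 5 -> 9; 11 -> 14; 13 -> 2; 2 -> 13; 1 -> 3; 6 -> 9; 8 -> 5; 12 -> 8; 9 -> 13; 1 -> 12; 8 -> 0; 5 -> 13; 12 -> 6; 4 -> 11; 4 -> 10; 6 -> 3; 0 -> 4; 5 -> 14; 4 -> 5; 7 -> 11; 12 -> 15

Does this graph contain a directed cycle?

Yes

DFS with white/gray/black marking, starting from 9:
9 gray
  13 gray
    2 gray
      2→13: 13 is gray → back edge
Back edge found, so a cycle exists: 13 → 2 → 13.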